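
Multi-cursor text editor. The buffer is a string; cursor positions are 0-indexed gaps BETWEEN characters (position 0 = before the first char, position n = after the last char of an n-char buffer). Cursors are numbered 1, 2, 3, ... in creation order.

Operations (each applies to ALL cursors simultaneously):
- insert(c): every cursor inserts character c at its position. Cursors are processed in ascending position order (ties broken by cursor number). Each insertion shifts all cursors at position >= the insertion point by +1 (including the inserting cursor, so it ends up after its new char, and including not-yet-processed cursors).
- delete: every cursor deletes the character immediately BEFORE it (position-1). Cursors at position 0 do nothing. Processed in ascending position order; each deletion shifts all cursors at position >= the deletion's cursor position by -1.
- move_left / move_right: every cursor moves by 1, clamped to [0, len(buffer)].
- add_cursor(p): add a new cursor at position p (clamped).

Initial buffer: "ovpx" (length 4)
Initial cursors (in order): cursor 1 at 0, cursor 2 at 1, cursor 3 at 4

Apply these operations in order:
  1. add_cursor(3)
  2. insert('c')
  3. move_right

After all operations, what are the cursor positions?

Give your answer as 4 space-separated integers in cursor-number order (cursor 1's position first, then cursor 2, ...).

After op 1 (add_cursor(3)): buffer="ovpx" (len 4), cursors c1@0 c2@1 c4@3 c3@4, authorship ....
After op 2 (insert('c')): buffer="cocvpcxc" (len 8), cursors c1@1 c2@3 c4@6 c3@8, authorship 1.2..4.3
After op 3 (move_right): buffer="cocvpcxc" (len 8), cursors c1@2 c2@4 c4@7 c3@8, authorship 1.2..4.3

Answer: 2 4 8 7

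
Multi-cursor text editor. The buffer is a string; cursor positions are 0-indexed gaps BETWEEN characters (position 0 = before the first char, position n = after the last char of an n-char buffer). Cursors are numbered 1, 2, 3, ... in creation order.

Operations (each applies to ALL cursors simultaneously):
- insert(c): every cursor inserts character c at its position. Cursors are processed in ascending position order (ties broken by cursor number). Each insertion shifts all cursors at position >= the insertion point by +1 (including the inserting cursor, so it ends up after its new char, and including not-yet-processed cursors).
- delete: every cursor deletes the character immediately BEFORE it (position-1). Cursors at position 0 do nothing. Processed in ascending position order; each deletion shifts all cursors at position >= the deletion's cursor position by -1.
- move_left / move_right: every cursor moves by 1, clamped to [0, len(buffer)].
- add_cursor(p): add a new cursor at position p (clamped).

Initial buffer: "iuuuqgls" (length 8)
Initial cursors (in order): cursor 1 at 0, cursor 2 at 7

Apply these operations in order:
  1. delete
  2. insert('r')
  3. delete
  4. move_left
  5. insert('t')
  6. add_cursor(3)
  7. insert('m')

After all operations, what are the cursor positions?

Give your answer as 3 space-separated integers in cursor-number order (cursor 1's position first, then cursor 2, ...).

Answer: 2 10 5

Derivation:
After op 1 (delete): buffer="iuuuqgs" (len 7), cursors c1@0 c2@6, authorship .......
After op 2 (insert('r')): buffer="riuuuqgrs" (len 9), cursors c1@1 c2@8, authorship 1......2.
After op 3 (delete): buffer="iuuuqgs" (len 7), cursors c1@0 c2@6, authorship .......
After op 4 (move_left): buffer="iuuuqgs" (len 7), cursors c1@0 c2@5, authorship .......
After op 5 (insert('t')): buffer="tiuuuqtgs" (len 9), cursors c1@1 c2@7, authorship 1.....2..
After op 6 (add_cursor(3)): buffer="tiuuuqtgs" (len 9), cursors c1@1 c3@3 c2@7, authorship 1.....2..
After op 7 (insert('m')): buffer="tmiumuuqtmgs" (len 12), cursors c1@2 c3@5 c2@10, authorship 11..3...22..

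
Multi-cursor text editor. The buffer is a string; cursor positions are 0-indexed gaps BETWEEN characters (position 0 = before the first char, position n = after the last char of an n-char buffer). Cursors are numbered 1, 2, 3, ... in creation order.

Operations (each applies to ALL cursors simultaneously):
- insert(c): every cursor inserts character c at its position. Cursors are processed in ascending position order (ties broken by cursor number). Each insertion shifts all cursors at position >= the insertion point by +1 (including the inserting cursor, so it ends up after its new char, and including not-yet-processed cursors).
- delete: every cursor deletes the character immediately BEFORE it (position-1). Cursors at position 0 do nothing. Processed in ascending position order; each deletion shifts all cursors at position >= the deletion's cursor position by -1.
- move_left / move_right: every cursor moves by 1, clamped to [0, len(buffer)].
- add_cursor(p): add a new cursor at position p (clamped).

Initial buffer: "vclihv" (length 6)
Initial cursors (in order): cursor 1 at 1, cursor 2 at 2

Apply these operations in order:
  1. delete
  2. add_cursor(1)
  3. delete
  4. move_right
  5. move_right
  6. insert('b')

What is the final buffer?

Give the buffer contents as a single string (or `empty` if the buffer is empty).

Answer: ihbbbv

Derivation:
After op 1 (delete): buffer="lihv" (len 4), cursors c1@0 c2@0, authorship ....
After op 2 (add_cursor(1)): buffer="lihv" (len 4), cursors c1@0 c2@0 c3@1, authorship ....
After op 3 (delete): buffer="ihv" (len 3), cursors c1@0 c2@0 c3@0, authorship ...
After op 4 (move_right): buffer="ihv" (len 3), cursors c1@1 c2@1 c3@1, authorship ...
After op 5 (move_right): buffer="ihv" (len 3), cursors c1@2 c2@2 c3@2, authorship ...
After op 6 (insert('b')): buffer="ihbbbv" (len 6), cursors c1@5 c2@5 c3@5, authorship ..123.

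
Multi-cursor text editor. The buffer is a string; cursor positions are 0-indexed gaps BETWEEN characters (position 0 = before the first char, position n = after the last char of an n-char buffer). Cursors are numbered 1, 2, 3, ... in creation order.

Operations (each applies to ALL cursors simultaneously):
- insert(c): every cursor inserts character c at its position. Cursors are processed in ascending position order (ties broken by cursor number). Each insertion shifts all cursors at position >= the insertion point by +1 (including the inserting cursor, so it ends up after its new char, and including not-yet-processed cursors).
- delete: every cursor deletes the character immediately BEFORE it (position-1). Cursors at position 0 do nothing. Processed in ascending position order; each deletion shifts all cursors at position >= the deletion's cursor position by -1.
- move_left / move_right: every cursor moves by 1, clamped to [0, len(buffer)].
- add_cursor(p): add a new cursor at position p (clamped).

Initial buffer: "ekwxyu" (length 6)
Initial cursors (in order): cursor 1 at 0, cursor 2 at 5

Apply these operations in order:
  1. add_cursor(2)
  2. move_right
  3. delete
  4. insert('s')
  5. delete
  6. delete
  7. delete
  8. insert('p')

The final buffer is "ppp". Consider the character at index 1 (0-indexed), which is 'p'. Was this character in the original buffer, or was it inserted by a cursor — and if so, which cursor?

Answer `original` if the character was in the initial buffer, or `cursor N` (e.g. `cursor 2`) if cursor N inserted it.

After op 1 (add_cursor(2)): buffer="ekwxyu" (len 6), cursors c1@0 c3@2 c2@5, authorship ......
After op 2 (move_right): buffer="ekwxyu" (len 6), cursors c1@1 c3@3 c2@6, authorship ......
After op 3 (delete): buffer="kxy" (len 3), cursors c1@0 c3@1 c2@3, authorship ...
After op 4 (insert('s')): buffer="sksxys" (len 6), cursors c1@1 c3@3 c2@6, authorship 1.3..2
After op 5 (delete): buffer="kxy" (len 3), cursors c1@0 c3@1 c2@3, authorship ...
After op 6 (delete): buffer="x" (len 1), cursors c1@0 c3@0 c2@1, authorship .
After op 7 (delete): buffer="" (len 0), cursors c1@0 c2@0 c3@0, authorship 
After op 8 (insert('p')): buffer="ppp" (len 3), cursors c1@3 c2@3 c3@3, authorship 123
Authorship (.=original, N=cursor N): 1 2 3
Index 1: author = 2

Answer: cursor 2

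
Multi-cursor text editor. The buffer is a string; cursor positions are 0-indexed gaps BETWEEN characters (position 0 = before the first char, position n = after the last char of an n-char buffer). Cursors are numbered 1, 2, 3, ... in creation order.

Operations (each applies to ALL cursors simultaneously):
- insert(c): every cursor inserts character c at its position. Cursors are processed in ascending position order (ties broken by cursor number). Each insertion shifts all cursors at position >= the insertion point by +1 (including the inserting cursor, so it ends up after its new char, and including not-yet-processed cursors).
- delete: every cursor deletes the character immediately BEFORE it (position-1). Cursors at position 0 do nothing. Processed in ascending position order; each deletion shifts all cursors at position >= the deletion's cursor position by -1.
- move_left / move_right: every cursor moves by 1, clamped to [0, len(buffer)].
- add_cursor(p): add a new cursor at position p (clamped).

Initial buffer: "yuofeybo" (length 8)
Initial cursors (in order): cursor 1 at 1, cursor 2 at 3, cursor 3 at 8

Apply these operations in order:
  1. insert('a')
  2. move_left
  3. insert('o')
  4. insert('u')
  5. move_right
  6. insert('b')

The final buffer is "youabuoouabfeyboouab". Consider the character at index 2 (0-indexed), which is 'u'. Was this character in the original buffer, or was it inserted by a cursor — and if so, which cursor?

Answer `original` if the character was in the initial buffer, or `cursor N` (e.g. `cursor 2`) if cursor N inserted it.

Answer: cursor 1

Derivation:
After op 1 (insert('a')): buffer="yauoafeyboa" (len 11), cursors c1@2 c2@5 c3@11, authorship .1..2.....3
After op 2 (move_left): buffer="yauoafeyboa" (len 11), cursors c1@1 c2@4 c3@10, authorship .1..2.....3
After op 3 (insert('o')): buffer="yoauooafeybooa" (len 14), cursors c1@2 c2@6 c3@13, authorship .11..22.....33
After op 4 (insert('u')): buffer="youauoouafeybooua" (len 17), cursors c1@3 c2@8 c3@16, authorship .111..222.....333
After op 5 (move_right): buffer="youauoouafeybooua" (len 17), cursors c1@4 c2@9 c3@17, authorship .111..222.....333
After op 6 (insert('b')): buffer="youabuoouabfeyboouab" (len 20), cursors c1@5 c2@11 c3@20, authorship .1111..2222.....3333
Authorship (.=original, N=cursor N): . 1 1 1 1 . . 2 2 2 2 . . . . . 3 3 3 3
Index 2: author = 1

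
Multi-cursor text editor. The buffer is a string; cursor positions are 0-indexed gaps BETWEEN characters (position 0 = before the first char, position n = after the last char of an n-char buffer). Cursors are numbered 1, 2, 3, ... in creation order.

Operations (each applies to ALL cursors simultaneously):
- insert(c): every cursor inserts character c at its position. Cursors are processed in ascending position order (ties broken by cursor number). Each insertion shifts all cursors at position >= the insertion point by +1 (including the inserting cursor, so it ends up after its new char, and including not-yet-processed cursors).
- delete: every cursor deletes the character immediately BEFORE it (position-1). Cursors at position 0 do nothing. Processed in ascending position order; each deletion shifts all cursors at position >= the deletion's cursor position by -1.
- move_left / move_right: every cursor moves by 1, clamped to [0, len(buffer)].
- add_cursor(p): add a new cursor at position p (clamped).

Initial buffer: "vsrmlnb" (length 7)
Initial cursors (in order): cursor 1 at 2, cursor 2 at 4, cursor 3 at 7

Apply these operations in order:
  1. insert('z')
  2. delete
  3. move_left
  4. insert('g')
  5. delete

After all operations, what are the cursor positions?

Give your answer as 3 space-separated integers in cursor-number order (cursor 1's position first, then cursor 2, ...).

After op 1 (insert('z')): buffer="vszrmzlnbz" (len 10), cursors c1@3 c2@6 c3@10, authorship ..1..2...3
After op 2 (delete): buffer="vsrmlnb" (len 7), cursors c1@2 c2@4 c3@7, authorship .......
After op 3 (move_left): buffer="vsrmlnb" (len 7), cursors c1@1 c2@3 c3@6, authorship .......
After op 4 (insert('g')): buffer="vgsrgmlngb" (len 10), cursors c1@2 c2@5 c3@9, authorship .1..2...3.
After op 5 (delete): buffer="vsrmlnb" (len 7), cursors c1@1 c2@3 c3@6, authorship .......

Answer: 1 3 6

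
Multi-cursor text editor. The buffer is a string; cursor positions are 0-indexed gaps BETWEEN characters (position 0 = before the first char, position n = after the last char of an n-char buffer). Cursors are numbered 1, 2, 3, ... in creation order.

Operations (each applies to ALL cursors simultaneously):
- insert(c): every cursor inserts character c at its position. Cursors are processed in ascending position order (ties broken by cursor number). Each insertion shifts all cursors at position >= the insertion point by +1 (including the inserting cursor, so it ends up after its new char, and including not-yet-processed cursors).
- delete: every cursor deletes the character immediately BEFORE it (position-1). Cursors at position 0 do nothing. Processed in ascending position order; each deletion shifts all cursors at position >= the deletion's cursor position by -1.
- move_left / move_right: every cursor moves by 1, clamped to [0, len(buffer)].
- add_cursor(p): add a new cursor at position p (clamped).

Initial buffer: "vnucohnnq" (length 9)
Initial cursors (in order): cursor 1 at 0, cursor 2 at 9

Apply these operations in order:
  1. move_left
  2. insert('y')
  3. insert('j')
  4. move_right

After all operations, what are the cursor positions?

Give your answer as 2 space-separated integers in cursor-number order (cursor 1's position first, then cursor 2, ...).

Answer: 3 13

Derivation:
After op 1 (move_left): buffer="vnucohnnq" (len 9), cursors c1@0 c2@8, authorship .........
After op 2 (insert('y')): buffer="yvnucohnnyq" (len 11), cursors c1@1 c2@10, authorship 1........2.
After op 3 (insert('j')): buffer="yjvnucohnnyjq" (len 13), cursors c1@2 c2@12, authorship 11........22.
After op 4 (move_right): buffer="yjvnucohnnyjq" (len 13), cursors c1@3 c2@13, authorship 11........22.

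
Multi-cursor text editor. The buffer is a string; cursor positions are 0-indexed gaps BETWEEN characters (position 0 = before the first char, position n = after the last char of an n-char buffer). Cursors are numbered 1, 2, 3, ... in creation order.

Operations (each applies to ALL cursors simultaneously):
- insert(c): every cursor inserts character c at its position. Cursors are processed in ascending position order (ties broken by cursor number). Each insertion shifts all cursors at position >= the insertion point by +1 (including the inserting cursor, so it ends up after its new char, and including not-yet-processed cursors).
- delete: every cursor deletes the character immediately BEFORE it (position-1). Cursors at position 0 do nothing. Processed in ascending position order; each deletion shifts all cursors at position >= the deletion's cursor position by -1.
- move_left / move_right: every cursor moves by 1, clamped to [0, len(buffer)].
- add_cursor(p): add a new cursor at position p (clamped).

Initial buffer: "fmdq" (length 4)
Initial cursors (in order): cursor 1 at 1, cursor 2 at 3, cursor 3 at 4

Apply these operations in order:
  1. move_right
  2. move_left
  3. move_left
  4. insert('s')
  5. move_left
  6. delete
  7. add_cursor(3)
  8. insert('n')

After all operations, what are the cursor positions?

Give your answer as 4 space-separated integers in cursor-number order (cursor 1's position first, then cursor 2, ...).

After op 1 (move_right): buffer="fmdq" (len 4), cursors c1@2 c2@4 c3@4, authorship ....
After op 2 (move_left): buffer="fmdq" (len 4), cursors c1@1 c2@3 c3@3, authorship ....
After op 3 (move_left): buffer="fmdq" (len 4), cursors c1@0 c2@2 c3@2, authorship ....
After op 4 (insert('s')): buffer="sfmssdq" (len 7), cursors c1@1 c2@5 c3@5, authorship 1..23..
After op 5 (move_left): buffer="sfmssdq" (len 7), cursors c1@0 c2@4 c3@4, authorship 1..23..
After op 6 (delete): buffer="sfsdq" (len 5), cursors c1@0 c2@2 c3@2, authorship 1.3..
After op 7 (add_cursor(3)): buffer="sfsdq" (len 5), cursors c1@0 c2@2 c3@2 c4@3, authorship 1.3..
After op 8 (insert('n')): buffer="nsfnnsndq" (len 9), cursors c1@1 c2@5 c3@5 c4@7, authorship 11.2334..

Answer: 1 5 5 7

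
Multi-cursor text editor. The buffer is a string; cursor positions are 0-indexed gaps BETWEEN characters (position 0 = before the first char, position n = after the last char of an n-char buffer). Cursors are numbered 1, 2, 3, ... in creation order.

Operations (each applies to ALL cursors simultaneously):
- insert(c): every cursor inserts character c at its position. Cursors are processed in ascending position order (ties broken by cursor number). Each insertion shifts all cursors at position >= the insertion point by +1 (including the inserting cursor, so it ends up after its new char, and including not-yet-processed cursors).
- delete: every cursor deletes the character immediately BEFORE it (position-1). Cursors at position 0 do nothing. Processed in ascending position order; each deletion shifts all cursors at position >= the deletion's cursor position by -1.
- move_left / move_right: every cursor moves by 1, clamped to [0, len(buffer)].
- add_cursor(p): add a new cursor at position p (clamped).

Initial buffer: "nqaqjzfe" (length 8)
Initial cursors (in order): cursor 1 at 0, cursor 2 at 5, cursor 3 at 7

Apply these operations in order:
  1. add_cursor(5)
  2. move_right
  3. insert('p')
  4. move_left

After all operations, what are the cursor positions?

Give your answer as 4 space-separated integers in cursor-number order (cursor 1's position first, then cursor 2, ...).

Answer: 1 8 11 8

Derivation:
After op 1 (add_cursor(5)): buffer="nqaqjzfe" (len 8), cursors c1@0 c2@5 c4@5 c3@7, authorship ........
After op 2 (move_right): buffer="nqaqjzfe" (len 8), cursors c1@1 c2@6 c4@6 c3@8, authorship ........
After op 3 (insert('p')): buffer="npqaqjzppfep" (len 12), cursors c1@2 c2@9 c4@9 c3@12, authorship .1.....24..3
After op 4 (move_left): buffer="npqaqjzppfep" (len 12), cursors c1@1 c2@8 c4@8 c3@11, authorship .1.....24..3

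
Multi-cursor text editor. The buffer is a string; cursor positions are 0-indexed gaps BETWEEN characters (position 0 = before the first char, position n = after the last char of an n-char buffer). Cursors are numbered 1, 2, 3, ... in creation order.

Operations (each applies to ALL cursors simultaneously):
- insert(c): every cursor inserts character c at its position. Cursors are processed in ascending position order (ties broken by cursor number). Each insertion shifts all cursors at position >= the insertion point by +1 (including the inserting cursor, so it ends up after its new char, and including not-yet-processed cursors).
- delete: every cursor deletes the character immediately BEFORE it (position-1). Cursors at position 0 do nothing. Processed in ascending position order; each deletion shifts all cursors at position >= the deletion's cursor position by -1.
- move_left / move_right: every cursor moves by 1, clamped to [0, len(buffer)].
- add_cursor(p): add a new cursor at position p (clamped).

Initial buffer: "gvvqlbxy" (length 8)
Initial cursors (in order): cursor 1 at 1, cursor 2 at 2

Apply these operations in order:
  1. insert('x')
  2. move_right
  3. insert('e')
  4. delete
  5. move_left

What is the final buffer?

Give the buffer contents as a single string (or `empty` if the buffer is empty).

Answer: gxvxvqlbxy

Derivation:
After op 1 (insert('x')): buffer="gxvxvqlbxy" (len 10), cursors c1@2 c2@4, authorship .1.2......
After op 2 (move_right): buffer="gxvxvqlbxy" (len 10), cursors c1@3 c2@5, authorship .1.2......
After op 3 (insert('e')): buffer="gxvexveqlbxy" (len 12), cursors c1@4 c2@7, authorship .1.12.2.....
After op 4 (delete): buffer="gxvxvqlbxy" (len 10), cursors c1@3 c2@5, authorship .1.2......
After op 5 (move_left): buffer="gxvxvqlbxy" (len 10), cursors c1@2 c2@4, authorship .1.2......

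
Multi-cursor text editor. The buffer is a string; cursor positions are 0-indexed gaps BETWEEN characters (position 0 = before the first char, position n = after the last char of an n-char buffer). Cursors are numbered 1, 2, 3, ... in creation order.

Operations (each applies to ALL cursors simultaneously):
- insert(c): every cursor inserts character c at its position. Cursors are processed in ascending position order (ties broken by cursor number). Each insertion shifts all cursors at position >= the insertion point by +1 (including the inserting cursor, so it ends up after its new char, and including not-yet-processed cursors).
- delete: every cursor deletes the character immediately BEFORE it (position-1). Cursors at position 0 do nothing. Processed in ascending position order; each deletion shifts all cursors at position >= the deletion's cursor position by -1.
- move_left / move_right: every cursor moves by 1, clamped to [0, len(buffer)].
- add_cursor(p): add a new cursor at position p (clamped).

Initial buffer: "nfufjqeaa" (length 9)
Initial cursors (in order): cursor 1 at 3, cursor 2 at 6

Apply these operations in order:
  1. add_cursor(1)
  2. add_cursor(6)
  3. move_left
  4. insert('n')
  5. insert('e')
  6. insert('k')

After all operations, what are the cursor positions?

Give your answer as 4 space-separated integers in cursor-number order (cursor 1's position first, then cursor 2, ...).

After op 1 (add_cursor(1)): buffer="nfufjqeaa" (len 9), cursors c3@1 c1@3 c2@6, authorship .........
After op 2 (add_cursor(6)): buffer="nfufjqeaa" (len 9), cursors c3@1 c1@3 c2@6 c4@6, authorship .........
After op 3 (move_left): buffer="nfufjqeaa" (len 9), cursors c3@0 c1@2 c2@5 c4@5, authorship .........
After op 4 (insert('n')): buffer="nnfnufjnnqeaa" (len 13), cursors c3@1 c1@4 c2@9 c4@9, authorship 3..1...24....
After op 5 (insert('e')): buffer="nenfneufjnneeqeaa" (len 17), cursors c3@2 c1@6 c2@13 c4@13, authorship 33..11...2424....
After op 6 (insert('k')): buffer="neknfnekufjnneekkqeaa" (len 21), cursors c3@3 c1@8 c2@17 c4@17, authorship 333..111...242424....

Answer: 8 17 3 17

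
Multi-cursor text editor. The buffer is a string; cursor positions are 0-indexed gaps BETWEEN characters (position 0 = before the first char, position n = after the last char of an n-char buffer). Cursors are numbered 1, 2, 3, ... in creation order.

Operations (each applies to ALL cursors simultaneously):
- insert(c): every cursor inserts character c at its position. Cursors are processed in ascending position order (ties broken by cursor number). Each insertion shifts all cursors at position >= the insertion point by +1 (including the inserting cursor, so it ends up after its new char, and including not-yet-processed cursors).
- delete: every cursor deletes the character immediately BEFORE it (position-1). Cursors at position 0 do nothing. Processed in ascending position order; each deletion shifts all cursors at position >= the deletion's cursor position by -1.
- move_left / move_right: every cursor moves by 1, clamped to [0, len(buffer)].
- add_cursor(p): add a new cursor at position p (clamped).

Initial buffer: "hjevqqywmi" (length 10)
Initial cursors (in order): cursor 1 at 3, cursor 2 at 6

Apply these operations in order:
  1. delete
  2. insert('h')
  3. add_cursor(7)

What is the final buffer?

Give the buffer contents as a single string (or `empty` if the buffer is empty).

Answer: hjhvqhywmi

Derivation:
After op 1 (delete): buffer="hjvqywmi" (len 8), cursors c1@2 c2@4, authorship ........
After op 2 (insert('h')): buffer="hjhvqhywmi" (len 10), cursors c1@3 c2@6, authorship ..1..2....
After op 3 (add_cursor(7)): buffer="hjhvqhywmi" (len 10), cursors c1@3 c2@6 c3@7, authorship ..1..2....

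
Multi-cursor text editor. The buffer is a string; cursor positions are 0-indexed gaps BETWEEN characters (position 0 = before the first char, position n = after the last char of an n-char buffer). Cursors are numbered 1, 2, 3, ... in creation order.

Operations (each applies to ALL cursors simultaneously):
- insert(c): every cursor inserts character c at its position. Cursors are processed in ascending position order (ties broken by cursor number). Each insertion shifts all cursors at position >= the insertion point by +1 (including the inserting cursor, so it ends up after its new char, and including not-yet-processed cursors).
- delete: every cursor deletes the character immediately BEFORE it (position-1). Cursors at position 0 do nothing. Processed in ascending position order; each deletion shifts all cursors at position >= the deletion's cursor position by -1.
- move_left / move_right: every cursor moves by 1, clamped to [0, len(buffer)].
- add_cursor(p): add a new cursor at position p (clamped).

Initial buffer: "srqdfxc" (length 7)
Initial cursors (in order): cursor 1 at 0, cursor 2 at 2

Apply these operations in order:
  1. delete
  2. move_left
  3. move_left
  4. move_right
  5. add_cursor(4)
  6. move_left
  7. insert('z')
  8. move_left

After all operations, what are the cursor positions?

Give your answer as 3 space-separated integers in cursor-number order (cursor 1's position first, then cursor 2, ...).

Answer: 1 1 5

Derivation:
After op 1 (delete): buffer="sqdfxc" (len 6), cursors c1@0 c2@1, authorship ......
After op 2 (move_left): buffer="sqdfxc" (len 6), cursors c1@0 c2@0, authorship ......
After op 3 (move_left): buffer="sqdfxc" (len 6), cursors c1@0 c2@0, authorship ......
After op 4 (move_right): buffer="sqdfxc" (len 6), cursors c1@1 c2@1, authorship ......
After op 5 (add_cursor(4)): buffer="sqdfxc" (len 6), cursors c1@1 c2@1 c3@4, authorship ......
After op 6 (move_left): buffer="sqdfxc" (len 6), cursors c1@0 c2@0 c3@3, authorship ......
After op 7 (insert('z')): buffer="zzsqdzfxc" (len 9), cursors c1@2 c2@2 c3@6, authorship 12...3...
After op 8 (move_left): buffer="zzsqdzfxc" (len 9), cursors c1@1 c2@1 c3@5, authorship 12...3...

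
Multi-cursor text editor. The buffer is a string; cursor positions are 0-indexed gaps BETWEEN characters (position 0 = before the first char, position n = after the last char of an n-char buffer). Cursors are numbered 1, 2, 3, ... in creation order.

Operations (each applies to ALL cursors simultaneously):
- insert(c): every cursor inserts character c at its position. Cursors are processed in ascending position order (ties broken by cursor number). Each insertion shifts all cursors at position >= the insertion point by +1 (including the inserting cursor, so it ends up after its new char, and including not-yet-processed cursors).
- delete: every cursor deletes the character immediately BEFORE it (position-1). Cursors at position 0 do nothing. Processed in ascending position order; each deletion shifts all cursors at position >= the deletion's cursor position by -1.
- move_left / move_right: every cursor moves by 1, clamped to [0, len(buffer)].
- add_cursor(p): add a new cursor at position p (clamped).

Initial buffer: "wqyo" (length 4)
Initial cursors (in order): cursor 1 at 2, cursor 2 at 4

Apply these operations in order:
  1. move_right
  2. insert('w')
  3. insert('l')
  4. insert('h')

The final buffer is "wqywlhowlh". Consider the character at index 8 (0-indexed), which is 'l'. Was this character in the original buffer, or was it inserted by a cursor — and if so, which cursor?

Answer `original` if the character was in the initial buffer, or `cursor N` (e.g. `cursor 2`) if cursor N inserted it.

After op 1 (move_right): buffer="wqyo" (len 4), cursors c1@3 c2@4, authorship ....
After op 2 (insert('w')): buffer="wqywow" (len 6), cursors c1@4 c2@6, authorship ...1.2
After op 3 (insert('l')): buffer="wqywlowl" (len 8), cursors c1@5 c2@8, authorship ...11.22
After op 4 (insert('h')): buffer="wqywlhowlh" (len 10), cursors c1@6 c2@10, authorship ...111.222
Authorship (.=original, N=cursor N): . . . 1 1 1 . 2 2 2
Index 8: author = 2

Answer: cursor 2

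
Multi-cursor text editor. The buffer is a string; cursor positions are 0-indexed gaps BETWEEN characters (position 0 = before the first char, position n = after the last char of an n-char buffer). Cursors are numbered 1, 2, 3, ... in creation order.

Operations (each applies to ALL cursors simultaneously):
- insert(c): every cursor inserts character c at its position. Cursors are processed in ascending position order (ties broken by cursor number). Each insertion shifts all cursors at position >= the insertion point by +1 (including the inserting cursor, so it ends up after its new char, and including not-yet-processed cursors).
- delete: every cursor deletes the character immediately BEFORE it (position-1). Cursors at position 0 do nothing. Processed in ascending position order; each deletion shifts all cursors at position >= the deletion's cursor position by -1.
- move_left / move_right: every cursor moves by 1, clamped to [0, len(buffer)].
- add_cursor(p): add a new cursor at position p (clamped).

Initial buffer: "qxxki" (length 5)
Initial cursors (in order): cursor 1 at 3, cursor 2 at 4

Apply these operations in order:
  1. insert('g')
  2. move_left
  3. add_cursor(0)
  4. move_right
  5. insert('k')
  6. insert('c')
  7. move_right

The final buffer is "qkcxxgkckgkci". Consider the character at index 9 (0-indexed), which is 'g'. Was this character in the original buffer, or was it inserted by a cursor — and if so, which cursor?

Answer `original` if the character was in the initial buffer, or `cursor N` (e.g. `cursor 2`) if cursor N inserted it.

After op 1 (insert('g')): buffer="qxxgkgi" (len 7), cursors c1@4 c2@6, authorship ...1.2.
After op 2 (move_left): buffer="qxxgkgi" (len 7), cursors c1@3 c2@5, authorship ...1.2.
After op 3 (add_cursor(0)): buffer="qxxgkgi" (len 7), cursors c3@0 c1@3 c2@5, authorship ...1.2.
After op 4 (move_right): buffer="qxxgkgi" (len 7), cursors c3@1 c1@4 c2@6, authorship ...1.2.
After op 5 (insert('k')): buffer="qkxxgkkgki" (len 10), cursors c3@2 c1@6 c2@9, authorship .3..11.22.
After op 6 (insert('c')): buffer="qkcxxgkckgkci" (len 13), cursors c3@3 c1@8 c2@12, authorship .33..111.222.
After op 7 (move_right): buffer="qkcxxgkckgkci" (len 13), cursors c3@4 c1@9 c2@13, authorship .33..111.222.
Authorship (.=original, N=cursor N): . 3 3 . . 1 1 1 . 2 2 2 .
Index 9: author = 2

Answer: cursor 2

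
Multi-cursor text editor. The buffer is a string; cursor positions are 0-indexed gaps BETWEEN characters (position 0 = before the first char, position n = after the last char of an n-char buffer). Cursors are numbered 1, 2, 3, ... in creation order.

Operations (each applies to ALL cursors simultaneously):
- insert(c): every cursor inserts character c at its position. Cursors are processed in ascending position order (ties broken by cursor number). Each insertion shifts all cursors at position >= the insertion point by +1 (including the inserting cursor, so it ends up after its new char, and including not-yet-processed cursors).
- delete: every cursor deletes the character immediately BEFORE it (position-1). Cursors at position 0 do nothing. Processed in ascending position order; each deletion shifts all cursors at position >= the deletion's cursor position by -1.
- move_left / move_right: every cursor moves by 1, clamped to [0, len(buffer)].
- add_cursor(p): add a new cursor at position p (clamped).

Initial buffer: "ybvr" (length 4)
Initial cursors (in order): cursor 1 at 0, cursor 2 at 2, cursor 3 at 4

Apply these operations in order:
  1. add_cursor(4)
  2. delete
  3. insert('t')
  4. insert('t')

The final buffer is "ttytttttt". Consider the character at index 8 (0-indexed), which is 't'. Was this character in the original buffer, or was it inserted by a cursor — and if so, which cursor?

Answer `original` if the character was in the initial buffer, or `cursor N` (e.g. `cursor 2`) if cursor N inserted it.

Answer: cursor 4

Derivation:
After op 1 (add_cursor(4)): buffer="ybvr" (len 4), cursors c1@0 c2@2 c3@4 c4@4, authorship ....
After op 2 (delete): buffer="y" (len 1), cursors c1@0 c2@1 c3@1 c4@1, authorship .
After op 3 (insert('t')): buffer="tyttt" (len 5), cursors c1@1 c2@5 c3@5 c4@5, authorship 1.234
After op 4 (insert('t')): buffer="ttytttttt" (len 9), cursors c1@2 c2@9 c3@9 c4@9, authorship 11.234234
Authorship (.=original, N=cursor N): 1 1 . 2 3 4 2 3 4
Index 8: author = 4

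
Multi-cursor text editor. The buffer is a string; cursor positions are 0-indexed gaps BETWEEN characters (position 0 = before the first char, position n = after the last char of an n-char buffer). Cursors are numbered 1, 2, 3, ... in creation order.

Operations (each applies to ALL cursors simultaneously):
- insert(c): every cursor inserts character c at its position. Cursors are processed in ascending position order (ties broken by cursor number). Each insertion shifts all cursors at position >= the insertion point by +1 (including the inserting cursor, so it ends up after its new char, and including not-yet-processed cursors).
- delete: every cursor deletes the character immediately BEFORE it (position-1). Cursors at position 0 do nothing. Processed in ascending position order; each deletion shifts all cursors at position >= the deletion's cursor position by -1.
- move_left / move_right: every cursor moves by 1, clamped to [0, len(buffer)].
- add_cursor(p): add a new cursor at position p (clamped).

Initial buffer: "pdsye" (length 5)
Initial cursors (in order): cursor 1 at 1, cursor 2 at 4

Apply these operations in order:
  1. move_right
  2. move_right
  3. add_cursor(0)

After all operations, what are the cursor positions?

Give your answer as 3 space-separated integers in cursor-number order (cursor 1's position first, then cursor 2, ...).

Answer: 3 5 0

Derivation:
After op 1 (move_right): buffer="pdsye" (len 5), cursors c1@2 c2@5, authorship .....
After op 2 (move_right): buffer="pdsye" (len 5), cursors c1@3 c2@5, authorship .....
After op 3 (add_cursor(0)): buffer="pdsye" (len 5), cursors c3@0 c1@3 c2@5, authorship .....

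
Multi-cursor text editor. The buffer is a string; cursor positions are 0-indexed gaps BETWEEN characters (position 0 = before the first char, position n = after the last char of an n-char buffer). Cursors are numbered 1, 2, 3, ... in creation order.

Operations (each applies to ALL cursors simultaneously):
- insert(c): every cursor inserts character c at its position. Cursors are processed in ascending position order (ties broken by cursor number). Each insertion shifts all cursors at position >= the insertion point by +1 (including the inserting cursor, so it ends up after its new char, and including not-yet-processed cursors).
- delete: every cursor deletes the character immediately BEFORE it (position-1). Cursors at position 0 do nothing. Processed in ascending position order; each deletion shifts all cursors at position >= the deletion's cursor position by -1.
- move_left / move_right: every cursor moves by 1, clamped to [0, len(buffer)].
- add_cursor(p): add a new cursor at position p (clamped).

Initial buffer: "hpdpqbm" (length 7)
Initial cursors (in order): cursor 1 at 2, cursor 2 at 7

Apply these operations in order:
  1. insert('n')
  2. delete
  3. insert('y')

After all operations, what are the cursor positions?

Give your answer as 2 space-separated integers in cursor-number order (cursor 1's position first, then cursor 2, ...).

Answer: 3 9

Derivation:
After op 1 (insert('n')): buffer="hpndpqbmn" (len 9), cursors c1@3 c2@9, authorship ..1.....2
After op 2 (delete): buffer="hpdpqbm" (len 7), cursors c1@2 c2@7, authorship .......
After op 3 (insert('y')): buffer="hpydpqbmy" (len 9), cursors c1@3 c2@9, authorship ..1.....2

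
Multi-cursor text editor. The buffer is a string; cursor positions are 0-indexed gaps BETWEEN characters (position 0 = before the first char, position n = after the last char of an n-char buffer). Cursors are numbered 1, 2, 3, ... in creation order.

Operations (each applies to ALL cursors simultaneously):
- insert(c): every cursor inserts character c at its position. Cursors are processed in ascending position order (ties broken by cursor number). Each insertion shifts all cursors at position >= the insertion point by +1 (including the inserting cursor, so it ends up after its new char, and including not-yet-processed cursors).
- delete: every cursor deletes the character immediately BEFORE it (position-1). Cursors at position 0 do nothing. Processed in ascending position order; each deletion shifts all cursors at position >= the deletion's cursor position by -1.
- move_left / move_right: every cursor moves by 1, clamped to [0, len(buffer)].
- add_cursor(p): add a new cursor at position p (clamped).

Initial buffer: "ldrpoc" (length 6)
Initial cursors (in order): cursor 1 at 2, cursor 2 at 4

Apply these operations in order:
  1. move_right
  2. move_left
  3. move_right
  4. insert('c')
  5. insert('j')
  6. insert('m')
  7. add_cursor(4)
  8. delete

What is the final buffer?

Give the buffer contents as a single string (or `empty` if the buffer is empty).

Answer: ldrjpocjc

Derivation:
After op 1 (move_right): buffer="ldrpoc" (len 6), cursors c1@3 c2@5, authorship ......
After op 2 (move_left): buffer="ldrpoc" (len 6), cursors c1@2 c2@4, authorship ......
After op 3 (move_right): buffer="ldrpoc" (len 6), cursors c1@3 c2@5, authorship ......
After op 4 (insert('c')): buffer="ldrcpocc" (len 8), cursors c1@4 c2@7, authorship ...1..2.
After op 5 (insert('j')): buffer="ldrcjpocjc" (len 10), cursors c1@5 c2@9, authorship ...11..22.
After op 6 (insert('m')): buffer="ldrcjmpocjmc" (len 12), cursors c1@6 c2@11, authorship ...111..222.
After op 7 (add_cursor(4)): buffer="ldrcjmpocjmc" (len 12), cursors c3@4 c1@6 c2@11, authorship ...111..222.
After op 8 (delete): buffer="ldrjpocjc" (len 9), cursors c3@3 c1@4 c2@8, authorship ...1..22.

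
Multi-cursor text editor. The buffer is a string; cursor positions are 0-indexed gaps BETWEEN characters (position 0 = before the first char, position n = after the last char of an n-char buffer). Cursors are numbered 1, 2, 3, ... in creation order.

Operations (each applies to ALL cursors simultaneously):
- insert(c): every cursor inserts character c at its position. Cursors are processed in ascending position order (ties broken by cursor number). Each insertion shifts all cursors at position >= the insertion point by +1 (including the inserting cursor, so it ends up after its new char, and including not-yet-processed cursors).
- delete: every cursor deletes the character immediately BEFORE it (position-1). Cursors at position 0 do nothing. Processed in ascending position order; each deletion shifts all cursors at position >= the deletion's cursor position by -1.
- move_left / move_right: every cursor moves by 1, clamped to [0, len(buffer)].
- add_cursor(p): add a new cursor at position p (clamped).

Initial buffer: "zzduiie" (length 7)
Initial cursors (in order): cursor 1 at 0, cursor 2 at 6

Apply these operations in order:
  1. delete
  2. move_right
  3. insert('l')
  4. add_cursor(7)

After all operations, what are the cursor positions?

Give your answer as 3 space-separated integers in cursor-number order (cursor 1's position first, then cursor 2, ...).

After op 1 (delete): buffer="zzduie" (len 6), cursors c1@0 c2@5, authorship ......
After op 2 (move_right): buffer="zzduie" (len 6), cursors c1@1 c2@6, authorship ......
After op 3 (insert('l')): buffer="zlzduiel" (len 8), cursors c1@2 c2@8, authorship .1.....2
After op 4 (add_cursor(7)): buffer="zlzduiel" (len 8), cursors c1@2 c3@7 c2@8, authorship .1.....2

Answer: 2 8 7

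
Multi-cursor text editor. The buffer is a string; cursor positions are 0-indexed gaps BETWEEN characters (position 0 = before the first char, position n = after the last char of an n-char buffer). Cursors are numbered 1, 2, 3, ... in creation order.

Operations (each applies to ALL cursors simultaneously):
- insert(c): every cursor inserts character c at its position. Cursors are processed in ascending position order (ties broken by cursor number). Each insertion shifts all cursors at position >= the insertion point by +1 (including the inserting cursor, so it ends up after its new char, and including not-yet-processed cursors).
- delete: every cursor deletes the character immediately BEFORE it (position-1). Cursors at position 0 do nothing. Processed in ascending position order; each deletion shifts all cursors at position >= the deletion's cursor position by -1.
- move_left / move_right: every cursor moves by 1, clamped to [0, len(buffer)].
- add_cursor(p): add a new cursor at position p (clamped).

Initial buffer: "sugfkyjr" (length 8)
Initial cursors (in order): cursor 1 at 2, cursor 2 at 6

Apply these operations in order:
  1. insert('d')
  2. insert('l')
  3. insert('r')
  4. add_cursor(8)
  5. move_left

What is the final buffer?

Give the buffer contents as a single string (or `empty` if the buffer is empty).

After op 1 (insert('d')): buffer="sudgfkydjr" (len 10), cursors c1@3 c2@8, authorship ..1....2..
After op 2 (insert('l')): buffer="sudlgfkydljr" (len 12), cursors c1@4 c2@10, authorship ..11....22..
After op 3 (insert('r')): buffer="sudlrgfkydlrjr" (len 14), cursors c1@5 c2@12, authorship ..111....222..
After op 4 (add_cursor(8)): buffer="sudlrgfkydlrjr" (len 14), cursors c1@5 c3@8 c2@12, authorship ..111....222..
After op 5 (move_left): buffer="sudlrgfkydlrjr" (len 14), cursors c1@4 c3@7 c2@11, authorship ..111....222..

Answer: sudlrgfkydlrjr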